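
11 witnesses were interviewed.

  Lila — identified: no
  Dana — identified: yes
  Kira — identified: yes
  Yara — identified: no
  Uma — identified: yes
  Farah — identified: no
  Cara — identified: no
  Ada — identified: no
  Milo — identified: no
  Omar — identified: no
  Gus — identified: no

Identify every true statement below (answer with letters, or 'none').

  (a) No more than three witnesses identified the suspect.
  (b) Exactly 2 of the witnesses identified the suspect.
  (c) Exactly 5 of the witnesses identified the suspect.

|A| = 11, |A ∩ B| = 3, |A ∖ B| = 8.
(a) |A ∩ B| ≤ 3: holds.
(b) |A ∩ B| = 2: fails.
(c) |A ∩ B| = 5: fails.

(a)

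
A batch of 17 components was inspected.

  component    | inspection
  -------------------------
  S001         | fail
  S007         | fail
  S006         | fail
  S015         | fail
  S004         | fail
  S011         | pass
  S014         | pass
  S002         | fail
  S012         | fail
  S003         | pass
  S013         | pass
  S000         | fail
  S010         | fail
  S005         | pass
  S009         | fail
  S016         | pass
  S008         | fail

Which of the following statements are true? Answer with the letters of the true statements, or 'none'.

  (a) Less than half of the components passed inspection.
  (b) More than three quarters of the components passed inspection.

|A| = 17, |A ∩ B| = 6, |A ∖ B| = 11.
(a) |A ∩ B| < |A ∖ B|: holds.
(b) |A ∩ B| / |A| > 3/4: fails.

(a)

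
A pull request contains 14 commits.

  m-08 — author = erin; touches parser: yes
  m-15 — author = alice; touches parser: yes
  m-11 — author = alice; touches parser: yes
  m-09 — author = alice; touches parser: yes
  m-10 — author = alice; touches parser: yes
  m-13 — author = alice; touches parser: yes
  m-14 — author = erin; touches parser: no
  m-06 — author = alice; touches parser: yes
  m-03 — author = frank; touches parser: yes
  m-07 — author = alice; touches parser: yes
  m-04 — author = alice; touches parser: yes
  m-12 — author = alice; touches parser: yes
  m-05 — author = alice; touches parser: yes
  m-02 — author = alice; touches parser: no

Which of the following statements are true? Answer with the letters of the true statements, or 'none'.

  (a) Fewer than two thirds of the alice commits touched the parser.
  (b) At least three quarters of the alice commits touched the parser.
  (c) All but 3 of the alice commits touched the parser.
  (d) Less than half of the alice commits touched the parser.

|A| = 11, |A ∩ B| = 10, |A ∖ B| = 1.
(a) |A ∩ B| / |A| < 2/3: fails.
(b) |A ∩ B| / |A| ≥ 3/4: holds.
(c) |A ∖ B| = 3: fails.
(d) |A ∩ B| < |A ∖ B|: fails.

(b)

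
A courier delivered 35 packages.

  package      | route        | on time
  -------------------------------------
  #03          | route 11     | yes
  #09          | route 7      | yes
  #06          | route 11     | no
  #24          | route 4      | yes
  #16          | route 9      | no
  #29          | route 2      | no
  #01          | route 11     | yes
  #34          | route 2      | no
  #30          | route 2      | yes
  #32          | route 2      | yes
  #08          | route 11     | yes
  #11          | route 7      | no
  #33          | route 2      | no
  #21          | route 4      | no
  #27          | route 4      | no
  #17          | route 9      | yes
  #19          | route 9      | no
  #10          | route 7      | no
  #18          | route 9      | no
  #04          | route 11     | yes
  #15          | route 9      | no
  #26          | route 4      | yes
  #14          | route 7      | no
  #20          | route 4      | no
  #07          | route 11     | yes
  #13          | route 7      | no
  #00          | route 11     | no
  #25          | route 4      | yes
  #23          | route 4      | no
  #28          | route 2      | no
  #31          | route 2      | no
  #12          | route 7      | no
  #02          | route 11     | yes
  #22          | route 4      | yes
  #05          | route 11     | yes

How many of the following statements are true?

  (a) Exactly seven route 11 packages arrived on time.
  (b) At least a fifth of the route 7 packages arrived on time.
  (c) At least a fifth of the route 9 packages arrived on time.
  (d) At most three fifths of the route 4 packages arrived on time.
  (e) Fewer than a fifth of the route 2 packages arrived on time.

(a) route 11: |A| = 9, |A ∩ B| = 7; needs |A ∩ B| = 7 — true.
(b) route 7: |A| = 6, |A ∩ B| = 1; needs |A ∩ B| / |A| ≥ 1/5 — false.
(c) route 9: |A| = 5, |A ∩ B| = 1; needs |A ∩ B| / |A| ≥ 1/5 — true.
(d) route 4: |A| = 8, |A ∩ B| = 4; needs |A ∩ B| / |A| ≤ 3/5 — true.
(e) route 2: |A| = 7, |A ∩ B| = 2; needs |A ∩ B| / |A| < 1/5 — false.

3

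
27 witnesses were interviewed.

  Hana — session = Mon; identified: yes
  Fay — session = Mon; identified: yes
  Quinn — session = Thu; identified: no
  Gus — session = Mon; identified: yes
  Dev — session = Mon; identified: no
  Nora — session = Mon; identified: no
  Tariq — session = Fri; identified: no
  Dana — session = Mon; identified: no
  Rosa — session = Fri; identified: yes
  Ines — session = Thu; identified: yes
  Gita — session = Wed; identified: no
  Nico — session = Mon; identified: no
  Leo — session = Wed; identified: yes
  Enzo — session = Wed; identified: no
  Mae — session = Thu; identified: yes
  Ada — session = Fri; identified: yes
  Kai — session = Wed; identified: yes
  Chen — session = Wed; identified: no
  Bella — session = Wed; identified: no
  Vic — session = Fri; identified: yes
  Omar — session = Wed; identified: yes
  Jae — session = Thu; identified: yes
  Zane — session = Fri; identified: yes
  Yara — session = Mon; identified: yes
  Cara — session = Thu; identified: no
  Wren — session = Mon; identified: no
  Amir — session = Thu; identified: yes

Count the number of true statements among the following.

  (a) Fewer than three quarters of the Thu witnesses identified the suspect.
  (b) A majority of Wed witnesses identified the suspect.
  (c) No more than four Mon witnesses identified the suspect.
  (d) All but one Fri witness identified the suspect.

3

(a) Thu: |A| = 6, |A ∩ B| = 4; needs |A ∩ B| / |A| < 3/4 — true.
(b) Wed: |A| = 7, |A ∩ B| = 3; needs |A ∩ B| > |A ∖ B| — false.
(c) Mon: |A| = 9, |A ∩ B| = 4; needs |A ∩ B| ≤ 4 — true.
(d) Fri: |A| = 5, |A ∩ B| = 4; needs |A ∖ B| = 1 — true.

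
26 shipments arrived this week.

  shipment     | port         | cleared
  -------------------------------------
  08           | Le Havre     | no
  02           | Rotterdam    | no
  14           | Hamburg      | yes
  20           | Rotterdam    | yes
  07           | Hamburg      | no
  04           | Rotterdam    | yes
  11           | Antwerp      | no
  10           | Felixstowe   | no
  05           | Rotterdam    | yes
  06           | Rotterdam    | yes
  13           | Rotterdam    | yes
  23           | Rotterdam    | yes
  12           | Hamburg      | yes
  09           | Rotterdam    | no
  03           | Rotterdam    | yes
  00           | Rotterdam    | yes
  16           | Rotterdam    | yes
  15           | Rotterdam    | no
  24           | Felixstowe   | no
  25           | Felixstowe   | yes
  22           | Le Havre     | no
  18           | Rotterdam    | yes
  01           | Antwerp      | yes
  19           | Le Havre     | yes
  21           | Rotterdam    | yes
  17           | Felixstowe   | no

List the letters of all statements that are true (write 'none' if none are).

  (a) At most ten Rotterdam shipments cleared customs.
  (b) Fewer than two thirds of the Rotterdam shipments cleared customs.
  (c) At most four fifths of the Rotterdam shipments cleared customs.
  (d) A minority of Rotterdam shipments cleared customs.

(c)

|A| = 14, |A ∩ B| = 11, |A ∖ B| = 3.
(a) |A ∩ B| ≤ 10: fails.
(b) |A ∩ B| / |A| < 2/3: fails.
(c) |A ∩ B| / |A| ≤ 4/5: holds.
(d) |A ∩ B| < |A ∖ B|: fails.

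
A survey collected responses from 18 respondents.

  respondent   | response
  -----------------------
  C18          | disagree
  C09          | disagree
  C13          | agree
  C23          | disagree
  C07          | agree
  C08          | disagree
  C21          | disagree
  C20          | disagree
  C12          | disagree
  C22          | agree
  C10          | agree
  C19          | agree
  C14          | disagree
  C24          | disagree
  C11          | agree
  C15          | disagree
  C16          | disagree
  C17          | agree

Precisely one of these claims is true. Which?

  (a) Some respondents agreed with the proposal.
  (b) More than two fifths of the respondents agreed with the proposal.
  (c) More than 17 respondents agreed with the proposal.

(a)

|A| = 18, |A ∩ B| = 7, |A ∖ B| = 11.
(a) requires A ∩ B ≠ ∅ (|A ∩ B| ≥ 1): true.
(b) requires |A ∩ B| / |A| > 2/5: false.
(c) requires |A ∩ B| > 17: false.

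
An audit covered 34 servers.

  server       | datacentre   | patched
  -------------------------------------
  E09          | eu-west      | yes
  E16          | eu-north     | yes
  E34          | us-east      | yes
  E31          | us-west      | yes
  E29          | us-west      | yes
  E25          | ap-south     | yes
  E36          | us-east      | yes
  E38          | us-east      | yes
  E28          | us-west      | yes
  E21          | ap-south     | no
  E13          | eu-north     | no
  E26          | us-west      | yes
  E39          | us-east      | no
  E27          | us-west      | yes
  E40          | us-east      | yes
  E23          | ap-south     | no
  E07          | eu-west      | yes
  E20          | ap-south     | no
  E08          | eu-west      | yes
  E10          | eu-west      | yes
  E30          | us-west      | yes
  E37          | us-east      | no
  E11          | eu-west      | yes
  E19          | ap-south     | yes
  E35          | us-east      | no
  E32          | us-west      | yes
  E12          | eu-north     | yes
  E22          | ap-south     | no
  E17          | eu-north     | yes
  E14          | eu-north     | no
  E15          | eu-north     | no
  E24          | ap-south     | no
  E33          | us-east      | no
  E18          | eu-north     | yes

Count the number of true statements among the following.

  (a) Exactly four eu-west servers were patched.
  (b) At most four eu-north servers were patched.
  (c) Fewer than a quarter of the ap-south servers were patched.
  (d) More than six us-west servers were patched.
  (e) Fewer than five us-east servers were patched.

3

(a) eu-west: |A| = 5, |A ∩ B| = 5; needs |A ∩ B| = 4 — false.
(b) eu-north: |A| = 7, |A ∩ B| = 4; needs |A ∩ B| ≤ 4 — true.
(c) ap-south: |A| = 7, |A ∩ B| = 2; needs |A ∩ B| / |A| < 1/4 — false.
(d) us-west: |A| = 7, |A ∩ B| = 7; needs |A ∩ B| > 6 — true.
(e) us-east: |A| = 8, |A ∩ B| = 4; needs |A ∩ B| < 5 — true.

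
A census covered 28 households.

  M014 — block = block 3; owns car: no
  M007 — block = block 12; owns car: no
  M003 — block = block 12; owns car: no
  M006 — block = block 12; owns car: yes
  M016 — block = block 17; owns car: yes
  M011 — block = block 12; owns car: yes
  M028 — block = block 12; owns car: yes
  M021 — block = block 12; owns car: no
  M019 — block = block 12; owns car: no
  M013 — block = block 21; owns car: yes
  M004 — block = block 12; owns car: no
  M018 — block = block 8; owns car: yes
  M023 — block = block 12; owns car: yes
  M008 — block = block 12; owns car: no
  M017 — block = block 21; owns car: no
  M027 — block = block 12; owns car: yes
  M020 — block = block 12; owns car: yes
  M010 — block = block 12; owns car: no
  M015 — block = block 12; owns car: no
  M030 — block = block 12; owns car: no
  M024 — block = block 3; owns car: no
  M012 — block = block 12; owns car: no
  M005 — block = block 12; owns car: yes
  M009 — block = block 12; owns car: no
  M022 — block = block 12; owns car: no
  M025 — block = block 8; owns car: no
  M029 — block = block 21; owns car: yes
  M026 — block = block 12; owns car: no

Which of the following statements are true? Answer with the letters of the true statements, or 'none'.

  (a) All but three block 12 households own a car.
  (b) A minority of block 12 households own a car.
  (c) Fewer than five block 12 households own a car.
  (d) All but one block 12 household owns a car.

|A| = 20, |A ∩ B| = 7, |A ∖ B| = 13.
(a) |A ∖ B| = 3: fails.
(b) |A ∩ B| < |A ∖ B|: holds.
(c) |A ∩ B| < 5: fails.
(d) |A ∖ B| = 1: fails.

(b)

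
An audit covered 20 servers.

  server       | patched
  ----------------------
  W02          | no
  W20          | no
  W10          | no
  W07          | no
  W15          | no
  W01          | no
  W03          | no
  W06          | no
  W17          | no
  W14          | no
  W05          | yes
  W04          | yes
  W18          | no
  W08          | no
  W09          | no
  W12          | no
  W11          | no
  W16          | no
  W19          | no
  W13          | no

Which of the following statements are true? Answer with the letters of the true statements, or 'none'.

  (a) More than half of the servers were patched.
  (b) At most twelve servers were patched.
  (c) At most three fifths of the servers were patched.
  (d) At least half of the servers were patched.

|A| = 20, |A ∩ B| = 2, |A ∖ B| = 18.
(a) |A ∩ B| > |A ∖ B|: fails.
(b) |A ∩ B| ≤ 12: holds.
(c) |A ∩ B| / |A| ≤ 3/5: holds.
(d) |A ∩ B| ≥ |A ∖ B|: fails.

(b), (c)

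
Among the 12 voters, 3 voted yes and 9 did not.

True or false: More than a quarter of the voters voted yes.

'More than a quarter of the voters voted yes' holds iff |A ∩ B| / |A| > 1/4.
|A| = 12, |A ∩ B| = 3, |A ∖ B| = 9.
|A ∩ B|/|A| = 3/12, so the statement is false.

False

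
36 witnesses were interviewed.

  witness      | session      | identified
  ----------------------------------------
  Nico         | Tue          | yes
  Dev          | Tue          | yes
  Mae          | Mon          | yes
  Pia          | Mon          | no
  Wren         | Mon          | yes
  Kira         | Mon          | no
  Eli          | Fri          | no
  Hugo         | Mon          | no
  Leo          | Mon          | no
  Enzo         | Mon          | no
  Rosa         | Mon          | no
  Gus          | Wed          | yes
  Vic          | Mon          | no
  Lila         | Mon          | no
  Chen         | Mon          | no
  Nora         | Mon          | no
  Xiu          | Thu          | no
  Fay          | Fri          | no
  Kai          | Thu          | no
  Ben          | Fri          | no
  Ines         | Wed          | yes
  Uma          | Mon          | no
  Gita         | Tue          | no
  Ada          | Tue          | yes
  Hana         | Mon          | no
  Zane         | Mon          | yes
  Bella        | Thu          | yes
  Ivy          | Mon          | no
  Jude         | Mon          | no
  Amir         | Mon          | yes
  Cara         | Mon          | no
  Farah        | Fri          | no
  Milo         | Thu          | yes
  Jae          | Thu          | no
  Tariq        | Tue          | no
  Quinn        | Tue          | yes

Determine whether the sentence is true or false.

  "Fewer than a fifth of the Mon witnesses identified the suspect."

False

The determiner here denotes the relation: |A ∩ B| / |A| < 1/5.
|A| = 19, |A ∩ B| = 4, |A ∖ B| = 15.
|A ∩ B|/|A| = 4/19, so the statement is false.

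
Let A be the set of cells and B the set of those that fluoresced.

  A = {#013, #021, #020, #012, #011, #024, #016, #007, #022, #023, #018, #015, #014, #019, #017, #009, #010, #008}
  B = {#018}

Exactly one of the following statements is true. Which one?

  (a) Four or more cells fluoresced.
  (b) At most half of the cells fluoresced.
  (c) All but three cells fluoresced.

(b)

|A| = 18, |A ∩ B| = 1, |A ∖ B| = 17.
(a) requires |A ∩ B| ≥ 4: false.
(b) requires |A ∩ B| ≤ |A ∖ B|: true.
(c) requires |A ∖ B| = 3: false.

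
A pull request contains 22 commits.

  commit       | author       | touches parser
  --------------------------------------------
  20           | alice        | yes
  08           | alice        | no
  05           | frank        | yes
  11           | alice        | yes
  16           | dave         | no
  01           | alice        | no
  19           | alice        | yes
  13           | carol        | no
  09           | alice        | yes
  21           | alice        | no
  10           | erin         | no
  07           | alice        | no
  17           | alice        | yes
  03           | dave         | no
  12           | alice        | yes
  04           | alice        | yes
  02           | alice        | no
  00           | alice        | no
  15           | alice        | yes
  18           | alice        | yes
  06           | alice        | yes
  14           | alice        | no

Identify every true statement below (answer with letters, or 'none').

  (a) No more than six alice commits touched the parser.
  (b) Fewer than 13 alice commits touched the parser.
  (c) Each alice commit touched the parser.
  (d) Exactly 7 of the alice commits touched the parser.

(b)

|A| = 17, |A ∩ B| = 10, |A ∖ B| = 7.
(a) |A ∩ B| ≤ 6: fails.
(b) |A ∩ B| < 13: holds.
(c) A ⊆ B, i.e. every element of A is in B (|A ∖ B| = 0): fails.
(d) |A ∩ B| = 7: fails.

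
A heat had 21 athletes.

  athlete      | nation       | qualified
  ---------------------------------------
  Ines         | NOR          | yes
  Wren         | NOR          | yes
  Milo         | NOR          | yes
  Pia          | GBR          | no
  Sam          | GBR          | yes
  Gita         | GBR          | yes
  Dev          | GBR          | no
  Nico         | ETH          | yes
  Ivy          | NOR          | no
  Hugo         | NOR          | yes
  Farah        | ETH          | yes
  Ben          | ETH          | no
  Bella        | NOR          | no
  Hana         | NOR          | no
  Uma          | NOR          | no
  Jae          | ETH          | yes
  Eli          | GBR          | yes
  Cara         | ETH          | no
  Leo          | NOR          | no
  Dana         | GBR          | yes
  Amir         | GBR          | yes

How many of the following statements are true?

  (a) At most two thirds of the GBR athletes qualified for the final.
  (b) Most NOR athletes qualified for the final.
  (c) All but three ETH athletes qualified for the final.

0

(a) GBR: |A| = 7, |A ∩ B| = 5; needs |A ∩ B| / |A| ≤ 2/3 — false.
(b) NOR: |A| = 9, |A ∩ B| = 4; needs |A ∩ B| > |A ∖ B| — false.
(c) ETH: |A| = 5, |A ∩ B| = 3; needs |A ∖ B| = 3 — false.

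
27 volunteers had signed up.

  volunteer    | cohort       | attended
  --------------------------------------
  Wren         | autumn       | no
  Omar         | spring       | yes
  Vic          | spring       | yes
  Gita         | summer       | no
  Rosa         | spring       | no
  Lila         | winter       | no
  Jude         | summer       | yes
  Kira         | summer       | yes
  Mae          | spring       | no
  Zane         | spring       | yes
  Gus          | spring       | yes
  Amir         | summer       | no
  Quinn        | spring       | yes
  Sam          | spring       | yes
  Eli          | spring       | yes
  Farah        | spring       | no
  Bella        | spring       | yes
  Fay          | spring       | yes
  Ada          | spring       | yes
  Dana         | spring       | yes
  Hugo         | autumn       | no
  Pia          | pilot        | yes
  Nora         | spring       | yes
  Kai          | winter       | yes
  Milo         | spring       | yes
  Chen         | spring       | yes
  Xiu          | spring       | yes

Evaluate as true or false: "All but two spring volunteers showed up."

Truth condition: |A ∖ B| = 2.
|A| = 18, |A ∩ B| = 15, |A ∖ B| = 3.
|A ∖ B| = 3, so the statement is false.

False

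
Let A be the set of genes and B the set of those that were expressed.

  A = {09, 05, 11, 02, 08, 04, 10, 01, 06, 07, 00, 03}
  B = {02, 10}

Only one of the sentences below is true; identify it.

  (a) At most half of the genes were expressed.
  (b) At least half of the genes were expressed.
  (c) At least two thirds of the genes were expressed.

|A| = 12, |A ∩ B| = 2, |A ∖ B| = 10.
(a) requires |A ∩ B| ≤ |A ∖ B|: true.
(b) requires |A ∩ B| ≥ |A ∖ B|: false.
(c) requires |A ∩ B| / |A| ≥ 2/3: false.

(a)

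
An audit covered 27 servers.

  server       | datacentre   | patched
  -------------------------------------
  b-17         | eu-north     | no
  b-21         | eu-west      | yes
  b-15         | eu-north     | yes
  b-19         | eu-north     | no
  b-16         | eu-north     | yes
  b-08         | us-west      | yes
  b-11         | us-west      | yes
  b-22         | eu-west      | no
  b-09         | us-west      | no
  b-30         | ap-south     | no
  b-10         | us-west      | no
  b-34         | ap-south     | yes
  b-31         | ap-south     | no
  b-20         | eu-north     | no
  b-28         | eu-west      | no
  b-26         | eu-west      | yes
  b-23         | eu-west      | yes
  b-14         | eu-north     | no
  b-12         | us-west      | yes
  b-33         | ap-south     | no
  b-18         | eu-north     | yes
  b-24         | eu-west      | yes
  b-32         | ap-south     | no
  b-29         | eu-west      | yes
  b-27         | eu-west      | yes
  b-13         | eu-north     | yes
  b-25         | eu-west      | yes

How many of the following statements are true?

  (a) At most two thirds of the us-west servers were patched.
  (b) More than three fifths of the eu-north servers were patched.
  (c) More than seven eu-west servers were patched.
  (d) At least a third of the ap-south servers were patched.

1

(a) us-west: |A| = 5, |A ∩ B| = 3; needs |A ∩ B| / |A| ≤ 2/3 — true.
(b) eu-north: |A| = 8, |A ∩ B| = 4; needs |A ∩ B| / |A| > 3/5 — false.
(c) eu-west: |A| = 9, |A ∩ B| = 7; needs |A ∩ B| > 7 — false.
(d) ap-south: |A| = 5, |A ∩ B| = 1; needs |A ∩ B| / |A| ≥ 1/3 — false.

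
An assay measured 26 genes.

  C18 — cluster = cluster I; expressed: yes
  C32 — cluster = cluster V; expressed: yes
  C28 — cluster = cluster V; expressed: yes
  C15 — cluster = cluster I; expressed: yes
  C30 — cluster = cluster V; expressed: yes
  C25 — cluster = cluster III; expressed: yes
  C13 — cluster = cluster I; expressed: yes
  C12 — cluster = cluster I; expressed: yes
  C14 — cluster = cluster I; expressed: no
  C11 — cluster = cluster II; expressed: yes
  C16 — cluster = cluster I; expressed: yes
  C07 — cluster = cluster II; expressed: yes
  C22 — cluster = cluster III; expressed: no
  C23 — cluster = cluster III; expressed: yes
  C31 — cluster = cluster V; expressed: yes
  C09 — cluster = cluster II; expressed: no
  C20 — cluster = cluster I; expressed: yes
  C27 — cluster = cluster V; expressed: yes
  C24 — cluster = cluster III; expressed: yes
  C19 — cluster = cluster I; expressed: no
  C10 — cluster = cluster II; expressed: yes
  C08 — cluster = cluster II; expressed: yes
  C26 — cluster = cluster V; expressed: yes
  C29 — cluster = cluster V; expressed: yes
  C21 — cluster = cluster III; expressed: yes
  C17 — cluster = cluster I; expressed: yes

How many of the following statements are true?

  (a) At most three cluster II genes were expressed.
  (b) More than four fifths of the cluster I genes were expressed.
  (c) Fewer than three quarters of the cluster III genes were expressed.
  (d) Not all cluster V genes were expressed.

0

(a) cluster II: |A| = 5, |A ∩ B| = 4; needs |A ∩ B| ≤ 3 — false.
(b) cluster I: |A| = 9, |A ∩ B| = 7; needs |A ∩ B| / |A| > 4/5 — false.
(c) cluster III: |A| = 5, |A ∩ B| = 4; needs |A ∩ B| / |A| < 3/4 — false.
(d) cluster V: |A| = 7, |A ∩ B| = 7; needs A ⊄ B (|A ∖ B| ≥ 1) — false.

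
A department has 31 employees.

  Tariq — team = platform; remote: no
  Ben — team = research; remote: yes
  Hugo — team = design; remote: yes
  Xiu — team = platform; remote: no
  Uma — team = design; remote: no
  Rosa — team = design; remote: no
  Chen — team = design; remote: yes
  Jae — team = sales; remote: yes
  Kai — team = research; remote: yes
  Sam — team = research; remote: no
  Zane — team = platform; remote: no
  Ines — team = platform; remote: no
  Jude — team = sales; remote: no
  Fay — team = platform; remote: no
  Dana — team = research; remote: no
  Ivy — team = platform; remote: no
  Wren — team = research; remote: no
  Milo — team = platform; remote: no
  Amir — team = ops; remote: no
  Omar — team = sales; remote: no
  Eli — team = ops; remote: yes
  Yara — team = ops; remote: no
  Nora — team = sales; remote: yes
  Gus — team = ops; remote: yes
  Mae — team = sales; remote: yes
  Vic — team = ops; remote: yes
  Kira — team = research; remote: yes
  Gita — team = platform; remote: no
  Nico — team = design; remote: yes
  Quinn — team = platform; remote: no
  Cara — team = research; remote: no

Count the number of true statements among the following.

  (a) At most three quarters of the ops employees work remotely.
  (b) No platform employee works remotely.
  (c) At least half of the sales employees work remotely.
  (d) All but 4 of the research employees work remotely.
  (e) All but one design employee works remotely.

(a) ops: |A| = 5, |A ∩ B| = 3; needs |A ∩ B| / |A| ≤ 3/4 — true.
(b) platform: |A| = 9, |A ∩ B| = 0; needs A ∩ B = ∅ (|A ∩ B| = 0) — true.
(c) sales: |A| = 5, |A ∩ B| = 3; needs |A ∩ B| ≥ |A ∖ B| — true.
(d) research: |A| = 7, |A ∩ B| = 3; needs |A ∖ B| = 4 — true.
(e) design: |A| = 5, |A ∩ B| = 3; needs |A ∖ B| = 1 — false.

4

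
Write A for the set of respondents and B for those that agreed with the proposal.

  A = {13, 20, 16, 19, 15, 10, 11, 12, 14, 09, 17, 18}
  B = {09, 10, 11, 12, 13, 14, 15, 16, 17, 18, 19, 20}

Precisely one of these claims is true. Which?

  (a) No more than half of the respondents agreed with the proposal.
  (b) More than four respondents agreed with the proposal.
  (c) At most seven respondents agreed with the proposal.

(b)

|A| = 12, |A ∩ B| = 12, |A ∖ B| = 0.
(a) requires |A ∩ B| ≤ |A ∖ B|: false.
(b) requires |A ∩ B| > 4: true.
(c) requires |A ∩ B| ≤ 7: false.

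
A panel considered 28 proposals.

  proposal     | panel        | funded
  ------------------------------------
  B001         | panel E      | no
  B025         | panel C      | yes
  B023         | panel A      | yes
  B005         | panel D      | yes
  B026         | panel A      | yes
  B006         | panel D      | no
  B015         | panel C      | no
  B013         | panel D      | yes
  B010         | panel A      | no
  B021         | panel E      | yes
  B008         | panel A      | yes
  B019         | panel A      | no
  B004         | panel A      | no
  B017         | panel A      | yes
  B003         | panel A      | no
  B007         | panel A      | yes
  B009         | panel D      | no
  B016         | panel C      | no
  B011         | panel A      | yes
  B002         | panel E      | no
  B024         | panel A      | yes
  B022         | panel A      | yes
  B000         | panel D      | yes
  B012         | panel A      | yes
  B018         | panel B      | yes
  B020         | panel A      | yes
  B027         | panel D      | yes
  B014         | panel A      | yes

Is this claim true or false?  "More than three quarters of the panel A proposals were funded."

False

The determiner here denotes the relation: |A ∩ B| / |A| > 3/4.
|A| = 15, |A ∩ B| = 11, |A ∖ B| = 4.
|A ∩ B|/|A| = 11/15, so the statement is false.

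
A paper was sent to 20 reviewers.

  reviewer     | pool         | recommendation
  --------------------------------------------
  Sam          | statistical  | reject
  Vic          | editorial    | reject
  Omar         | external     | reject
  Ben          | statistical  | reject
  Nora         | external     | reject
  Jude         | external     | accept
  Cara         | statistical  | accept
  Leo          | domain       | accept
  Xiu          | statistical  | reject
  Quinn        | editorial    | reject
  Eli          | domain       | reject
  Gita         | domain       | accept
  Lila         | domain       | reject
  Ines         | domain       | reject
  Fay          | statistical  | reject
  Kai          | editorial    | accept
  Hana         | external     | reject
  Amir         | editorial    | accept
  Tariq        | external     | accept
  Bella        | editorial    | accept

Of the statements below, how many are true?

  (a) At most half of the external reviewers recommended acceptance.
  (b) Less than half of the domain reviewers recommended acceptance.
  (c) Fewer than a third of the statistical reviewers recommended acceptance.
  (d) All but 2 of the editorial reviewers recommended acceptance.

(a) external: |A| = 5, |A ∩ B| = 2; needs |A ∩ B| ≤ |A ∖ B| — true.
(b) domain: |A| = 5, |A ∩ B| = 2; needs |A ∩ B| < |A ∖ B| — true.
(c) statistical: |A| = 5, |A ∩ B| = 1; needs |A ∩ B| / |A| < 1/3 — true.
(d) editorial: |A| = 5, |A ∩ B| = 3; needs |A ∖ B| = 2 — true.

4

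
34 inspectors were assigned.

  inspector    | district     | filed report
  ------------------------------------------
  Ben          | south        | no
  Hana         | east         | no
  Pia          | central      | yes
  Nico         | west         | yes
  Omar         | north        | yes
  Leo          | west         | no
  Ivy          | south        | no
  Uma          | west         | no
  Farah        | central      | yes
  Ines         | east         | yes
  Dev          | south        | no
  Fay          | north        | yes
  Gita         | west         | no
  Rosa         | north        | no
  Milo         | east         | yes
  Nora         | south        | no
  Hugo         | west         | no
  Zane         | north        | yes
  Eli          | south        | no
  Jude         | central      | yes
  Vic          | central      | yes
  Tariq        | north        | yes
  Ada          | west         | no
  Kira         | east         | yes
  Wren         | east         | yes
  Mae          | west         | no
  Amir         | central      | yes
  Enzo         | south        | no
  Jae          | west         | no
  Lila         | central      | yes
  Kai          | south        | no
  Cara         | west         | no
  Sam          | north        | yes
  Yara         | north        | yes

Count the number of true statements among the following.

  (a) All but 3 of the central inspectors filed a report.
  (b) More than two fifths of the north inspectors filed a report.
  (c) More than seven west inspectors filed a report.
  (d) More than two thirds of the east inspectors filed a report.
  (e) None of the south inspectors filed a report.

(a) central: |A| = 6, |A ∩ B| = 6; needs |A ∖ B| = 3 — false.
(b) north: |A| = 7, |A ∩ B| = 6; needs |A ∩ B| / |A| > 2/5 — true.
(c) west: |A| = 9, |A ∩ B| = 1; needs |A ∩ B| > 7 — false.
(d) east: |A| = 5, |A ∩ B| = 4; needs |A ∩ B| / |A| > 2/3 — true.
(e) south: |A| = 7, |A ∩ B| = 0; needs A ∩ B = ∅ (|A ∩ B| = 0) — true.

3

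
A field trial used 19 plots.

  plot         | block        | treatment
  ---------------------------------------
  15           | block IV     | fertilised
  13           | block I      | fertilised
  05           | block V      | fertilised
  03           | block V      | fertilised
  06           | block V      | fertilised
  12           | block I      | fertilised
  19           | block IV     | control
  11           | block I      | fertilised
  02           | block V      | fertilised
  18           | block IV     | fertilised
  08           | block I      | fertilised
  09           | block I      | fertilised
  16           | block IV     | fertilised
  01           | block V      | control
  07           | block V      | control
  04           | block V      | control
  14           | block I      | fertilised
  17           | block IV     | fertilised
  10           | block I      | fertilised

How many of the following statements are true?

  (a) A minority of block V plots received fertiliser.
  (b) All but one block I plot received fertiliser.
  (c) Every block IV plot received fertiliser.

(a) block V: |A| = 7, |A ∩ B| = 4; needs |A ∩ B| < |A ∖ B| — false.
(b) block I: |A| = 7, |A ∩ B| = 7; needs |A ∖ B| = 1 — false.
(c) block IV: |A| = 5, |A ∩ B| = 4; needs A ⊆ B, i.e. every element of A is in B (|A ∖ B| = 0) — false.

0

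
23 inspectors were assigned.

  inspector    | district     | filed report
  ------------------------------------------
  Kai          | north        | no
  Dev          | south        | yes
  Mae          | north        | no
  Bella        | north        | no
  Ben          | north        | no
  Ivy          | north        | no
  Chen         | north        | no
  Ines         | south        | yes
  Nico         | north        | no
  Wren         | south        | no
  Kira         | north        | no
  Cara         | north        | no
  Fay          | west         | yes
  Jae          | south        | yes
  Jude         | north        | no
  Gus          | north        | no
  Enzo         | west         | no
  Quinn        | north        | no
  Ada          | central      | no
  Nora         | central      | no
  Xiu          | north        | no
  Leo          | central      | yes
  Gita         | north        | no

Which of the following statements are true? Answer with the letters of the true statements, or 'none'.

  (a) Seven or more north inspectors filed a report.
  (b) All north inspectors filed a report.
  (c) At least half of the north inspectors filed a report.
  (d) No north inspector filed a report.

|A| = 14, |A ∩ B| = 0, |A ∖ B| = 14.
(a) |A ∩ B| ≥ 7: fails.
(b) A ⊆ B, i.e. every element of A is in B (|A ∖ B| = 0): fails.
(c) |A ∩ B| ≥ |A ∖ B|: fails.
(d) A ∩ B = ∅ (|A ∩ B| = 0): holds.

(d)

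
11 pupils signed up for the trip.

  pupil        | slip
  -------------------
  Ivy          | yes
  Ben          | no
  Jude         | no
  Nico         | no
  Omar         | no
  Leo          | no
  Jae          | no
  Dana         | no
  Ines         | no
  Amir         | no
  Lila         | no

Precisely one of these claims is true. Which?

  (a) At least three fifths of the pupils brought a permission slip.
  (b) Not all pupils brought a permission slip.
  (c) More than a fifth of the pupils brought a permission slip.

(b)

|A| = 11, |A ∩ B| = 1, |A ∖ B| = 10.
(a) requires |A ∩ B| / |A| ≥ 3/5: false.
(b) requires A ⊄ B (|A ∖ B| ≥ 1): true.
(c) requires |A ∩ B| / |A| > 1/5: false.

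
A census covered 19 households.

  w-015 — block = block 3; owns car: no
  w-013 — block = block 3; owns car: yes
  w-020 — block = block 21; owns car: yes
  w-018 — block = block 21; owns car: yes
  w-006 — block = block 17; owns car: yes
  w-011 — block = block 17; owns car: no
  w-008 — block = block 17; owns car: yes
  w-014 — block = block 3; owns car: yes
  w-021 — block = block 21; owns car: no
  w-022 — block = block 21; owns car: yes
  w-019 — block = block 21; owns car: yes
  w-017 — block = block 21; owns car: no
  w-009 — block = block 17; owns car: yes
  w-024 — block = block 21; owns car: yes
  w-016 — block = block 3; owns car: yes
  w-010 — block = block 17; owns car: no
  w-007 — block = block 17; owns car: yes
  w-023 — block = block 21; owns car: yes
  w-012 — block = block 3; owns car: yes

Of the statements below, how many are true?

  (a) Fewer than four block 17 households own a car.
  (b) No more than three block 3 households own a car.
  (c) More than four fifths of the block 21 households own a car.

(a) block 17: |A| = 6, |A ∩ B| = 4; needs |A ∩ B| < 4 — false.
(b) block 3: |A| = 5, |A ∩ B| = 4; needs |A ∩ B| ≤ 3 — false.
(c) block 21: |A| = 8, |A ∩ B| = 6; needs |A ∩ B| / |A| > 4/5 — false.

0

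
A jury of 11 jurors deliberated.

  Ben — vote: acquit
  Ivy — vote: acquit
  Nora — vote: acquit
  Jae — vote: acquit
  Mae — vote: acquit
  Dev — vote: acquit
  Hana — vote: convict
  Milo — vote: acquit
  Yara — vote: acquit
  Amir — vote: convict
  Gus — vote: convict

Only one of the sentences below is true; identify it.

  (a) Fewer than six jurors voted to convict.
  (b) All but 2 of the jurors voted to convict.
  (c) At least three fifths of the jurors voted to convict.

|A| = 11, |A ∩ B| = 3, |A ∖ B| = 8.
(a) requires |A ∩ B| < 6: true.
(b) requires |A ∖ B| = 2: false.
(c) requires |A ∩ B| / |A| ≥ 3/5: false.

(a)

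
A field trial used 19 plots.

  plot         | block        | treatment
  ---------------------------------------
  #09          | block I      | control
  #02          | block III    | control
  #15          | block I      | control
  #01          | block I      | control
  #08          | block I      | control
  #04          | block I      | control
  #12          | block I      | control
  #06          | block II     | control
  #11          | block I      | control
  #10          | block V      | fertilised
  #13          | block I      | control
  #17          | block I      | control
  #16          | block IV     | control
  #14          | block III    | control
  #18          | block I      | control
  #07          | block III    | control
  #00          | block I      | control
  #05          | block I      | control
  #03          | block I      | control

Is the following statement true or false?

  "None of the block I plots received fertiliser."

Truth condition: A ∩ B = ∅ (|A ∩ B| = 0).
A (the restrictor) = {#09, #15, #01, #08, #04, #12, #11, #13, #17, #18, #00, #05, #03}, |A| = 13.
A ∩ B = {}, so |A ∩ B| = 0.
So the statement is true.

True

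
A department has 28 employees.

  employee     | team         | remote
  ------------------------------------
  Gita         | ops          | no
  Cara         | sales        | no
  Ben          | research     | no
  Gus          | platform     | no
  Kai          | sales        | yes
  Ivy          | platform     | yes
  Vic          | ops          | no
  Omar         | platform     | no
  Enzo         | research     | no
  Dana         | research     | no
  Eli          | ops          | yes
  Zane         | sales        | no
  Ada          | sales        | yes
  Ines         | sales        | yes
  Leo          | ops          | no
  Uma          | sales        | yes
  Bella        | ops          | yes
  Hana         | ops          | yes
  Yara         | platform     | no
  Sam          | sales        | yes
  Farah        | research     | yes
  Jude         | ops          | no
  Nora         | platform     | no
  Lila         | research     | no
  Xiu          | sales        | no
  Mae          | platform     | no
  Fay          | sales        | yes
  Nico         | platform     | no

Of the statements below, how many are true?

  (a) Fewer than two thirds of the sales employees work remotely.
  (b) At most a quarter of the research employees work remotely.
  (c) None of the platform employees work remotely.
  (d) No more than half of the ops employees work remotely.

(a) sales: |A| = 9, |A ∩ B| = 6; needs |A ∩ B| / |A| < 2/3 — false.
(b) research: |A| = 5, |A ∩ B| = 1; needs |A ∩ B| / |A| ≤ 1/4 — true.
(c) platform: |A| = 7, |A ∩ B| = 1; needs A ∩ B = ∅ (|A ∩ B| = 0) — false.
(d) ops: |A| = 7, |A ∩ B| = 3; needs |A ∩ B| ≤ |A ∖ B| — true.

2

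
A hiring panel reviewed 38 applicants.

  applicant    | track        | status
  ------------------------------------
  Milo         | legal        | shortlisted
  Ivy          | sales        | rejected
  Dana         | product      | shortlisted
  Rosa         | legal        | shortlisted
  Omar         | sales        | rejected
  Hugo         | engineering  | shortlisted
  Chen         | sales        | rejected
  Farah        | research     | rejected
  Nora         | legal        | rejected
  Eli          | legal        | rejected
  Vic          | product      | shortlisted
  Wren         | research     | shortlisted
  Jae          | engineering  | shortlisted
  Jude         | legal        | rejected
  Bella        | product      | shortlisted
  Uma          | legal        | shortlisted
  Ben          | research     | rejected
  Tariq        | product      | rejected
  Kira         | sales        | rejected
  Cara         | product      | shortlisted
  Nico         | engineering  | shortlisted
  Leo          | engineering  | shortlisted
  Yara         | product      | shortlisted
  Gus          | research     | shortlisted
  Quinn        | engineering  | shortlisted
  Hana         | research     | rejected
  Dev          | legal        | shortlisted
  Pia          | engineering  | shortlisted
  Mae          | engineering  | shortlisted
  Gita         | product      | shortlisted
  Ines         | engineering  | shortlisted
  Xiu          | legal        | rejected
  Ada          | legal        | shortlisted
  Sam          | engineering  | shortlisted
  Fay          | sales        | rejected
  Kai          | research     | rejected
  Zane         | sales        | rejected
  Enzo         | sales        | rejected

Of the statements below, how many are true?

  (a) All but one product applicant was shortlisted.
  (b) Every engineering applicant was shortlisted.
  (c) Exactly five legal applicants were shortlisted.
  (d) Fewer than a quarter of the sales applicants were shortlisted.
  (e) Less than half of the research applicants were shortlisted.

(a) product: |A| = 7, |A ∩ B| = 6; needs |A ∖ B| = 1 — true.
(b) engineering: |A| = 9, |A ∩ B| = 9; needs A ⊆ B, i.e. every element of A is in B (|A ∖ B| = 0) — true.
(c) legal: |A| = 9, |A ∩ B| = 5; needs |A ∩ B| = 5 — true.
(d) sales: |A| = 7, |A ∩ B| = 0; needs |A ∩ B| / |A| < 1/4 — true.
(e) research: |A| = 6, |A ∩ B| = 2; needs |A ∩ B| < |A ∖ B| — true.

5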